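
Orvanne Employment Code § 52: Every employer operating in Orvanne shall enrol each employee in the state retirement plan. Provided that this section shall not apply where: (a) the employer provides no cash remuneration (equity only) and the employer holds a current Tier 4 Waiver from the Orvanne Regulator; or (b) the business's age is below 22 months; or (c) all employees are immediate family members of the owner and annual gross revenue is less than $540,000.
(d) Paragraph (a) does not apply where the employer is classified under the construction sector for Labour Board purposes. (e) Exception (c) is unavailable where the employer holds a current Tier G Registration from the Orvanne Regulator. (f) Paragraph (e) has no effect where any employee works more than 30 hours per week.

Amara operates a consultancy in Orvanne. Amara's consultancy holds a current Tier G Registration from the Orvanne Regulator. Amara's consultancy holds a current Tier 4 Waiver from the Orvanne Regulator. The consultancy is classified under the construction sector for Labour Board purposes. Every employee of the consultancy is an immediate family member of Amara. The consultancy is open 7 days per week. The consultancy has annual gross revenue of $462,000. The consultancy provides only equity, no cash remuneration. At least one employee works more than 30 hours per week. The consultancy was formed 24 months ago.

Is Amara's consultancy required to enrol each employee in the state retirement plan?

No — exception (c) applies; Amara's consultancy is not required to enrol each employee in the state retirement plan.

Exception (a)'s conditions are all satisfied: remuneration is equity-only; a current Tier 4 Waiver is held. However, paragraph (d) must be considered: (d) applies — the consultancy is classified under the construction sector. Exception (a) does not apply.
Exception (b) requires that the business's age is below 22 months; but the business's age is 24 months, not below 22 months, so (b) is unavailable.
Exception (c): every employee is an immediate family member; annual gross revenue is $462,000, less than the $540,000 limit — every condition holds. Under paragraphs (e)–(f): (e) is engaged (a current Tier G Registration is held), but yields to (f): (f) is triggered — at least one employee exceeds 30 hours/week. (c) remains available.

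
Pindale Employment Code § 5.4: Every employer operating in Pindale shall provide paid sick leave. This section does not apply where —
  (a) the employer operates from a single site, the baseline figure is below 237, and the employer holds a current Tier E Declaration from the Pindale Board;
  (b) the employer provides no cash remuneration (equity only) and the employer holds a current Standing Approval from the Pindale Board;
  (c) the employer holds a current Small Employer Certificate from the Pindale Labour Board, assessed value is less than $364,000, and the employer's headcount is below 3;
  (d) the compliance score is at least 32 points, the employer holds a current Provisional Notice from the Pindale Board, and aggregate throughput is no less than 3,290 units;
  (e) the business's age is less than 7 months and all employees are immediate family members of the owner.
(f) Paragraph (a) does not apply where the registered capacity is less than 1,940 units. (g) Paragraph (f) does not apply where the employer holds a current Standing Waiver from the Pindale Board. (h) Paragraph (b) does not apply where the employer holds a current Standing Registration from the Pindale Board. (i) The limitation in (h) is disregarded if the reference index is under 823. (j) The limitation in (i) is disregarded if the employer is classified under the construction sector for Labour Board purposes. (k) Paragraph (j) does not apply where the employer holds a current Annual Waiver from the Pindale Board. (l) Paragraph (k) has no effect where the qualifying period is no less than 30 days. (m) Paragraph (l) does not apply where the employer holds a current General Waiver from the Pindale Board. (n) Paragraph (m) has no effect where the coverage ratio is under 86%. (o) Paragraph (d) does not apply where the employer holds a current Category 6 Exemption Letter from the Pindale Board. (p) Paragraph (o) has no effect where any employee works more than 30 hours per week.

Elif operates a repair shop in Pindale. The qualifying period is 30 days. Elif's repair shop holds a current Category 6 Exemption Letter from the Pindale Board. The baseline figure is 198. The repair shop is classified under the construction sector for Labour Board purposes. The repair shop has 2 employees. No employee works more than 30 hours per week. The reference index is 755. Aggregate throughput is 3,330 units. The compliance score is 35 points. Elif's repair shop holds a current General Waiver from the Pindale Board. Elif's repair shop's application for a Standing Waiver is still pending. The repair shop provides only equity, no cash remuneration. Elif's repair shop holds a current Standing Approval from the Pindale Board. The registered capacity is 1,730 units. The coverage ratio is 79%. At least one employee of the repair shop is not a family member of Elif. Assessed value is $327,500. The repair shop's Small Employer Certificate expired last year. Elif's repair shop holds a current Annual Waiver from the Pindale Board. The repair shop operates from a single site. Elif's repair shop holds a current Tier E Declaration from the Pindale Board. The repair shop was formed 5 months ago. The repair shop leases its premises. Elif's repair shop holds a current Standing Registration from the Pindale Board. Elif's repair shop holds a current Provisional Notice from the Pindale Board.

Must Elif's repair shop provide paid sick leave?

Exception (a) is satisfied on its face — the employer operates from a single site; the baseline figure is 198, below the 237 limit; a current Tier E Declaration is held. However, paragraphs (f)–(g) must be considered: (f) operates against (a): the registered capacity is 1,730 units, less than the 1,940 units limit. (g), which would lift (f), is inapplicable — the Standing Waiver is not current. So (a) is unavailable.
Exception (b) is satisfied on its face — remuneration is equity-only; a current Standing Approval is held. Turning to paragraphs (h)–(n): (h) is triggered — a current Standing Registration is held. (i) is triggered (the reference index is 755, under the 823 limit), but is itself disapplied by (j): (j) operates against (i): the repair shop is classified under the construction sector. (k) is triggered (a current Annual Waiver is held), but yields to (l): (l) operates against (k): the qualifying period is 30 days, meeting the 30 days threshold. (m) would limit (l) — a current General Waiver is held — but (n) sets (m) aside: (n) operates — the coverage ratio is 79%, under the 86% limit. (b) is therefore removed.
Exception (c) does not apply: the Small Employer Certificate has expired.
Exception (d)'s conditions are all satisfied: the compliance score is 35 points, meeting the 32 points threshold; a current Provisional Notice is held; aggregate throughput is 3,330 units, meeting the 3,290 units threshold. However, paragraphs (o)–(p) must be considered: (o) is triggered — a current Category 6 Exemption Letter is held. (p), which would lift (o), is not engaged — no employee exceeds 30 hours/week. So (d) is unavailable.
Exception (e) requires that all employees are immediate family members of the owner; but at least one employee is not a family member, so (e) is unavailable.
No exception displaces § 5.4.

Yes — Elif's repair shop must provide paid sick leave.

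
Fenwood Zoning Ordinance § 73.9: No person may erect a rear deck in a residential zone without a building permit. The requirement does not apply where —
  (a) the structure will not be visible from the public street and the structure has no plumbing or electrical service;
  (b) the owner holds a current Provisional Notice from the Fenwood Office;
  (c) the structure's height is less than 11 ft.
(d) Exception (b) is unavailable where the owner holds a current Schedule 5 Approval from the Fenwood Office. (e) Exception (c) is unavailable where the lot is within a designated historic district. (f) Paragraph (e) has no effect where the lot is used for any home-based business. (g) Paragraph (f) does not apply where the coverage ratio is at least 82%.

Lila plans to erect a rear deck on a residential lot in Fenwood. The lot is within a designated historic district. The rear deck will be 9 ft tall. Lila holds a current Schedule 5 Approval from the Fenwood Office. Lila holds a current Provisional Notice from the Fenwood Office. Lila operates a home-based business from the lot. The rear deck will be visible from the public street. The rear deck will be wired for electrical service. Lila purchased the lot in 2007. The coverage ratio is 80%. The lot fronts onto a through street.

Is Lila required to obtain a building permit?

No — exception (c) applies; Lila does not need a building permit.

Exception (a) does not apply: the structure will be visible from the street.
Exception (b) is satisfied on its face — a current Provisional Notice is held. Turning to paragraph (d): (d) operates against (b): a current Schedule 5 Approval is held. (b) is therefore removed.
Exception (c) is satisfied on its face — the structure's height is 9 ft, less than the 11 ft limit. Considering the limiting provisions: (e) would limit (c) — the lot is in a historic district — but (f) sets (e) aside: (f) applies — a home-based business operates on the lot. (g), which would lift (f), is inapplicable — the coverage ratio is 80%, short of 82%. So (c) applies.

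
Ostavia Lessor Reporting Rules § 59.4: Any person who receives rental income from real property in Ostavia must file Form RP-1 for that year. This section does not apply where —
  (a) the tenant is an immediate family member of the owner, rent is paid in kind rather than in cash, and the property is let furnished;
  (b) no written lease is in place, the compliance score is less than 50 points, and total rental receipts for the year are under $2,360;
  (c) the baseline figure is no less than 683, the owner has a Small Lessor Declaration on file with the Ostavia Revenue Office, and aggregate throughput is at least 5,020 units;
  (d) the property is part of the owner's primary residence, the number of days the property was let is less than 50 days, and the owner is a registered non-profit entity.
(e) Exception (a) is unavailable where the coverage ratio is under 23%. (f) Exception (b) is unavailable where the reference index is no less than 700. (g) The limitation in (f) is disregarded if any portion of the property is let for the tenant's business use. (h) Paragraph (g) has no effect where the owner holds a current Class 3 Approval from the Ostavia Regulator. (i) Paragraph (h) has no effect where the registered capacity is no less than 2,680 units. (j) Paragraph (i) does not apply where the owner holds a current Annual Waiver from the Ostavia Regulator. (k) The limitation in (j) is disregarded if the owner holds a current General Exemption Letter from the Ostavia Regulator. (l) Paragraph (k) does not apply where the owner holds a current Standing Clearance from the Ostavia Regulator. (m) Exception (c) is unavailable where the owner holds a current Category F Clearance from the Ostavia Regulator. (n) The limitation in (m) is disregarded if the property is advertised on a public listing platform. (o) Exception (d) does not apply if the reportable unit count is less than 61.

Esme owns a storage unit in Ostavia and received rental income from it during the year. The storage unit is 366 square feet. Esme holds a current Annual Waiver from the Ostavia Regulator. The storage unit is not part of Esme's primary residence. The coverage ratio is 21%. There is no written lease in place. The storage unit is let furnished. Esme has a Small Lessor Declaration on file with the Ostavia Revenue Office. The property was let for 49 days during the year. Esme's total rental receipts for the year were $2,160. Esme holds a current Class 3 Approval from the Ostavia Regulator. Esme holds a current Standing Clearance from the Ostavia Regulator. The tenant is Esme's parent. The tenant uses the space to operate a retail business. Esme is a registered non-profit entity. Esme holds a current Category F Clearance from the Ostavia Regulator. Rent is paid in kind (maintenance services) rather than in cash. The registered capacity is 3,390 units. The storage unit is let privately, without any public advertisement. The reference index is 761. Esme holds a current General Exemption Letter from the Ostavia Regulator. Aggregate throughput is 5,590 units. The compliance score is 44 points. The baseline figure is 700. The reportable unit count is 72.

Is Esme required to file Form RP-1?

Exception (a)'s conditions are all satisfied: the tenant is an immediate family member; rent is paid in kind; the property is let furnished. However, paragraph (e) must be considered: (e) operates against (a): the coverage ratio is 21%, under the 23% limit. (a) is therefore removed.
All of (b)'s requirements are met (there is no written lease; the compliance score is 44 points, less than the 50 points limit; total rental receipts for the year are $2,160, under the $2,360 limit). Turning to paragraphs (f)–(l): (f) applies — the reference index is 761, meeting the 700 threshold. (g) would limit (f) — the space is let for business use — but (h) sets (g) aside: (h) operates — a current Class 3 Approval is held. (i) is triggered (the registered capacity is 3,390 units, meeting the 2,680 units threshold), but yields to (j): (j) is engaged — a current Annual Waiver is held. (k) would limit (j) — a current General Exemption Letter is held — but (l) sets (k) aside: (l) applies — a current Standing Clearance is held. Exception (b) does not apply.
Exception (c)'s conditions are all satisfied: the baseline figure is 700, meeting the 683 threshold; a Small Lessor Declaration is on file; aggregate throughput is 5,590 units, meeting the 5,020 units threshold. But applying paragraphs (m)–(n): (m) is engaged — a current Category F Clearance is held. (n) is inapplicable (the property is let privately without advertisement), so (m) stands. Exception (c) does not apply.
Exception (d) does not apply: the storage unit is not part of the primary residence.
Every exception is unavailable, so the rule governs.

Yes — Esme must file Form RP-1.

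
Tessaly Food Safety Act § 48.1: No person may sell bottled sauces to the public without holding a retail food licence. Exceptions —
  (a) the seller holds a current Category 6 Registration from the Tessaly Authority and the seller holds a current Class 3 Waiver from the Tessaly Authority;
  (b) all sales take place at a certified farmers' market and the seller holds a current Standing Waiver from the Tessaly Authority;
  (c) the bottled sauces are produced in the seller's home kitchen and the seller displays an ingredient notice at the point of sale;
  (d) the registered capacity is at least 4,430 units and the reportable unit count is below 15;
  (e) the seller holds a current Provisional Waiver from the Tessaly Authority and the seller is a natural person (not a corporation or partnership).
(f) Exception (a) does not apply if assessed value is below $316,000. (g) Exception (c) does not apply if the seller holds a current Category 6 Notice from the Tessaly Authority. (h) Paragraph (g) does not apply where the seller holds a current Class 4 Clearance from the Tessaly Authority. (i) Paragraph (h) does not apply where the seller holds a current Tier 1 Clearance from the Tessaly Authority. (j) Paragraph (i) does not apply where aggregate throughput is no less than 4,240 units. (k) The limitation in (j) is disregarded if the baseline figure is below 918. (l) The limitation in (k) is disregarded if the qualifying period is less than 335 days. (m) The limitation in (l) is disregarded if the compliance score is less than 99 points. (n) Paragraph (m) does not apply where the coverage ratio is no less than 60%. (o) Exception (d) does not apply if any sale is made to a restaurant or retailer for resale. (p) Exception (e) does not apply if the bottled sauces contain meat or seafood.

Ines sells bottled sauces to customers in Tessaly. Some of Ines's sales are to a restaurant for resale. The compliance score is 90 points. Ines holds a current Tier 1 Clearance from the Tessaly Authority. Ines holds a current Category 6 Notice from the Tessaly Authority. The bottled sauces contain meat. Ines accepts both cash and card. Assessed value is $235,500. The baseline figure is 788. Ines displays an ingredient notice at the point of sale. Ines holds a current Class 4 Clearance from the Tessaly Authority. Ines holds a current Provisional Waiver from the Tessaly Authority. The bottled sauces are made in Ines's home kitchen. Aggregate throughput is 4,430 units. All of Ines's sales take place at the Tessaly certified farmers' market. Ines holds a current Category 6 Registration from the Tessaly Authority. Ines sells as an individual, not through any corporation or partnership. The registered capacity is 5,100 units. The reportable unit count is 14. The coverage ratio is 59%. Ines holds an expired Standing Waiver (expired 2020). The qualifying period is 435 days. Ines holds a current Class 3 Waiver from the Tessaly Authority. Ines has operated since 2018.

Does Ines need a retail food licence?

Yes — Ines must hold a retail food licence.

All of (a)'s requirements are met (a current Category 6 Registration is held; a current Class 3 Waiver is held). But: (f) applies — assessed value is $235,500, below the $316,000 limit. (a) is therefore removed.
Exception (b) requires that the seller holds a current Standing Waiver from the Tessaly Authority; but the Standing Waiver is not current, so (b) is unavailable.
Exception (c): the bottled sauces are home-kitchen produced; an ingredient notice is displayed — every condition holds. Turning to paragraphs (g)–(n): (g) operates against (c): a current Category 6 Notice is held. (h) applies (a current Class 4 Clearance is held), but yields to (i): (i) is triggered — a current Tier 1 Clearance is held. (j) operates (aggregate throughput is 4,430 units, meeting the 4,240 units threshold), but yields to (k): (k) operates against (j): the baseline figure is 788, below the 918 limit. (l) is not engaged (the qualifying period is 435 days, not less than 335 days), so (k) stands. (c) is therefore removed.
Exception (d)'s conditions are all satisfied: the registered capacity is 5,100 units, meeting the 4,430 units threshold; the reportable unit count is 14, below the 15 limit. But: (o) operates against (d): some sales are to a restaurant for resale. So (d) is unavailable.
All of (e)'s requirements are met (a current Provisional Waiver is held; the seller is a natural person). But: (p) operates against (e): the bottled sauces contain meat. (e) is therefore removed.
No exception applies. The general rule governs.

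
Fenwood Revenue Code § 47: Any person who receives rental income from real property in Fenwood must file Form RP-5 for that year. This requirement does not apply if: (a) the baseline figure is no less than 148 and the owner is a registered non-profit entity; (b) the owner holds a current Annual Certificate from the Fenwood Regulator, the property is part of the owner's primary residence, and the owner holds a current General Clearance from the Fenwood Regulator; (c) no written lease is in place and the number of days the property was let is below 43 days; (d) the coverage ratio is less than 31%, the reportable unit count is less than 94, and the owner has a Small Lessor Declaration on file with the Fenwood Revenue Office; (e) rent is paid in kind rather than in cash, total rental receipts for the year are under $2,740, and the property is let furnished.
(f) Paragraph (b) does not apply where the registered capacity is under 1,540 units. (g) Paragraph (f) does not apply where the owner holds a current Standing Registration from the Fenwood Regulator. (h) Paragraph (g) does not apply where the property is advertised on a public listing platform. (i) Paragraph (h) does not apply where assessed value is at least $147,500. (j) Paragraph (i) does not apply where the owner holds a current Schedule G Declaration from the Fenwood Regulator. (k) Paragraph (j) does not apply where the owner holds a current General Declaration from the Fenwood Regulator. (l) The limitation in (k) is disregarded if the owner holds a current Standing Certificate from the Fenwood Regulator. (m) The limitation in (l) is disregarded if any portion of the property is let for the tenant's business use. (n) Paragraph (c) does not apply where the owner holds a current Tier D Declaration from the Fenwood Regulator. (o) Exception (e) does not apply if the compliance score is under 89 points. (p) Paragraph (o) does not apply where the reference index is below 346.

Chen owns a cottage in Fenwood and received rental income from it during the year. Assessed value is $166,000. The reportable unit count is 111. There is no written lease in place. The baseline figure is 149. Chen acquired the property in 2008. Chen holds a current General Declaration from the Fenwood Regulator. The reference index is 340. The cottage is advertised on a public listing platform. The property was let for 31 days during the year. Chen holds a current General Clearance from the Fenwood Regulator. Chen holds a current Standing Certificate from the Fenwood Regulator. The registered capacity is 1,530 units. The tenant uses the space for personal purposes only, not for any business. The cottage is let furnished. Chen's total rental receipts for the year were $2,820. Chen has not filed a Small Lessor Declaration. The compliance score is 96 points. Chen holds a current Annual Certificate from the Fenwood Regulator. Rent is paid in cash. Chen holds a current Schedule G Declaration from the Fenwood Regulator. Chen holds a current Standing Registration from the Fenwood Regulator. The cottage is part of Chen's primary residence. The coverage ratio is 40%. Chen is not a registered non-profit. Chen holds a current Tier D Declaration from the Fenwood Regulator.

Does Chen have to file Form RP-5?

Exception (a) fails — Chen is not a registered non-profit.
Exception (b)'s conditions are all satisfied: a current Annual Certificate is held; the cottage is part of the primary residence; a current General Clearance is held. But applying paragraphs (f)–(m): (f) operates against (b): the registered capacity is 1,530 units, under the 1,540 units limit. (g) would limit (f) — a current Standing Registration is held — but (h) sets (g) aside: (h) operates against (g): the property is publicly advertised. (i) operates (assessed value is $166,000, meeting the $147,500 threshold), but yields to (j): (j) operates against (i): a current Schedule G Declaration is held. (k) applies (a current General Declaration is held), but is set aside by (l): (l) applies — a current Standing Certificate is held. (m), which would lift (l), is not triggered — the space is used for personal purposes only. So (b) is unavailable.
Exception (c): there is no written lease; the number of days the property was let is 31 days, below the 43 days limit — every condition holds. However, paragraph (n) must be considered: (n) operates against (c): a current Tier D Declaration is held. Exception (c) does not apply.
Exception (d) requires that the coverage ratio is less than 31%; but the coverage ratio is 40%, not less than 31%, so (d) is unavailable.
Exception (e) fails — rent is paid in cash.
No exception displaces § 47.

Yes — Chen must file Form RP-5.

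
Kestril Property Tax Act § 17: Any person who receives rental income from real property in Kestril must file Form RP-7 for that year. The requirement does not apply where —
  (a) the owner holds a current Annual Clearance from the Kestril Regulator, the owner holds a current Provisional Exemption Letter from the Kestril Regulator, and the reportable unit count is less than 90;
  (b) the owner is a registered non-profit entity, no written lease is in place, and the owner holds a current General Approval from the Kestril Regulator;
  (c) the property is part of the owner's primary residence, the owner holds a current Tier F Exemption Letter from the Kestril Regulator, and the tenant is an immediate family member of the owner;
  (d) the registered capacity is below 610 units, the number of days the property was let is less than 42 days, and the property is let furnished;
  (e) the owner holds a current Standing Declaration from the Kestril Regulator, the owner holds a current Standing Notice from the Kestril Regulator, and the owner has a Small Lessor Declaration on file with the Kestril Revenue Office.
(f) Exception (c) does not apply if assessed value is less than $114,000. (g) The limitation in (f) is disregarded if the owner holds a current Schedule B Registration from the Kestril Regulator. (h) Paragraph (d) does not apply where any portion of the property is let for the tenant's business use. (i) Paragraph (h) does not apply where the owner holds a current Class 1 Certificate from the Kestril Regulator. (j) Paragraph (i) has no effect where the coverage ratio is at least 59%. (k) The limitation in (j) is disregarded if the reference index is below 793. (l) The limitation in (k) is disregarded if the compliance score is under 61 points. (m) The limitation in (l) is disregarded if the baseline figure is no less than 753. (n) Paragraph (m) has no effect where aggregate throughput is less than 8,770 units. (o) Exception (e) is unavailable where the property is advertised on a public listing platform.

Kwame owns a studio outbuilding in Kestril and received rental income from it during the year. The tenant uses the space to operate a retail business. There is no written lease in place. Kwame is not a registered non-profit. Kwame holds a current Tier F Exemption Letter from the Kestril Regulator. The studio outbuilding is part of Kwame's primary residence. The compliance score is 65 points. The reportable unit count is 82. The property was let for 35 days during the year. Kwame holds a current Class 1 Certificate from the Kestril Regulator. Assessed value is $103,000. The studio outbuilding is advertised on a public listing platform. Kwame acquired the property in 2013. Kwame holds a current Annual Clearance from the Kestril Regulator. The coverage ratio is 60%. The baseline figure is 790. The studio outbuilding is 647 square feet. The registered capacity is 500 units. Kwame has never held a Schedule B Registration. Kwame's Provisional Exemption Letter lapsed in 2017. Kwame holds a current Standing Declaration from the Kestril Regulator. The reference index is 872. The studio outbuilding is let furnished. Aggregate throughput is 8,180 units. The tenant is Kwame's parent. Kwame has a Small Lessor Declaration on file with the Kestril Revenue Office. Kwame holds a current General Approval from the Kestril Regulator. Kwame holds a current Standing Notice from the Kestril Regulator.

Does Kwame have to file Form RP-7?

Yes — Kwame must file Form RP-7.

Exception (a) does not apply: the Provisional Exemption Letter is not current.
Exception (b) requires that the owner is a registered non-profit entity; but Kwame is not a registered non-profit, so (b) is unavailable.
Exception (c) is satisfied on its face — the studio outbuilding is part of the primary residence; a current Tier F Exemption Letter is held; the tenant is an immediate family member. However, paragraphs (f)–(g) must be considered: (f) operates — assessed value is $103,000, less than the $114,000 limit. (g) does not operate here (the Schedule B Registration is not current), so (f) stands. Exception (c) does not apply.
Exception (d): the registered capacity is 500 units, below the 610 units limit; the number of days the property was let is 35 days, less than the 42 days limit; the property is let furnished — every condition holds. Turning to paragraphs (h)–(n): (h) operates — the space is let for business use. (i) would limit (h) — a current Class 1 Certificate is held — but (j) sets (i) aside: (j) operates against (i): the coverage ratio is 60%, meeting the 59% threshold. (k), which would lift (j), is not engaged — the reference index is 872, not below 793. (d) is therefore removed.
Exception (e)'s conditions are all satisfied: a current Standing Declaration is held; a current Standing Notice is held; a Small Lessor Declaration is on file. But applying paragraph (o): (o) operates — the property is publicly advertised. (e) is therefore removed.
Every exception is unavailable, so the rule governs.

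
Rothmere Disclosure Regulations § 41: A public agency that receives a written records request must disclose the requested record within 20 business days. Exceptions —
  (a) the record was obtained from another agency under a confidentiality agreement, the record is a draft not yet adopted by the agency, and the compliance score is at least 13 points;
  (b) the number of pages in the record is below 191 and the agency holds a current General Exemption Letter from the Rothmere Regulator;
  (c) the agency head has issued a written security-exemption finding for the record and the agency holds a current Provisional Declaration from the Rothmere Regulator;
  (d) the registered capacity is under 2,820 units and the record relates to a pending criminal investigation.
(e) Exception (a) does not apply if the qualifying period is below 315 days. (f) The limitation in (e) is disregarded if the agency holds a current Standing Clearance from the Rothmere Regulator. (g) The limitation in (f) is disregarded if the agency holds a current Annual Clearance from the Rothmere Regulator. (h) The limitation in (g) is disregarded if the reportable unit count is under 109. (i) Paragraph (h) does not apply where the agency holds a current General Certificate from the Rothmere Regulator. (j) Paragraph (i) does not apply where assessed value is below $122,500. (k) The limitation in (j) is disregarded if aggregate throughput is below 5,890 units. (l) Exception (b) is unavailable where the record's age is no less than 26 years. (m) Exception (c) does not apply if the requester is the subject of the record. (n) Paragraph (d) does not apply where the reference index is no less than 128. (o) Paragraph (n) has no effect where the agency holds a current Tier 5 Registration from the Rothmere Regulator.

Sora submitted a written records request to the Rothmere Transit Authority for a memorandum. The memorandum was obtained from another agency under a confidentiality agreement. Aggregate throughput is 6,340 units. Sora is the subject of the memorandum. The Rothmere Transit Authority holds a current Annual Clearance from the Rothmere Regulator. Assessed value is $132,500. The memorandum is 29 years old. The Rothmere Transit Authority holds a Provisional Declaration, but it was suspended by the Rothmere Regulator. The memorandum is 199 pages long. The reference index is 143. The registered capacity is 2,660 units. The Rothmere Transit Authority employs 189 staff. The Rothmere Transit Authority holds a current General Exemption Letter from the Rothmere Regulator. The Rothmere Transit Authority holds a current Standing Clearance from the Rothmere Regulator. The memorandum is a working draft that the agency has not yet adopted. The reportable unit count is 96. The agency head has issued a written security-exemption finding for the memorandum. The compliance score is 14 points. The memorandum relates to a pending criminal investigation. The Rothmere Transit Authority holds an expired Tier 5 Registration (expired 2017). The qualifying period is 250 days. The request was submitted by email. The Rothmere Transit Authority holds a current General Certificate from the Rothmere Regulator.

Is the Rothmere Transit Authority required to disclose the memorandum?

Yes — the Rothmere Transit Authority must disclose the memorandum.

Exception (a): the memorandum was obtained under a confidentiality agreement; the memorandum is an unadopted draft; the compliance score is 14 points, meeting the 13 points threshold — every condition holds. However, paragraphs (e)–(k) must be considered: (e) operates against (a): the qualifying period is 250 days, below the 315 days limit. (f) would limit (e) — a current Standing Clearance is held — but (g) sets (f) aside: (g) operates against (f): a current Annual Clearance is held. (h) applies (the reportable unit count is 96, under the 109 limit), but is itself disapplied by (i): (i) operates — a current General Certificate is held. (j) is inapplicable (assessed value is $132,500, not below $122,500), so (i) stands. (a) is therefore removed.
Exception (b) does not apply: the number of pages in the record is 199, not below 191.
Exception (c) fails — the Provisional Declaration is not current.
All of (d)'s requirements are met (the registered capacity is 2,660 units, under the 2,820 units limit; the memorandum relates to a pending investigation). But: (n) is triggered — the reference index is 143, meeting the 128 threshold. (o) is not engaged (no current Tier 5 Registration is held), so (n) stands. So (d) is unavailable.
Every exception is unavailable, so the rule governs.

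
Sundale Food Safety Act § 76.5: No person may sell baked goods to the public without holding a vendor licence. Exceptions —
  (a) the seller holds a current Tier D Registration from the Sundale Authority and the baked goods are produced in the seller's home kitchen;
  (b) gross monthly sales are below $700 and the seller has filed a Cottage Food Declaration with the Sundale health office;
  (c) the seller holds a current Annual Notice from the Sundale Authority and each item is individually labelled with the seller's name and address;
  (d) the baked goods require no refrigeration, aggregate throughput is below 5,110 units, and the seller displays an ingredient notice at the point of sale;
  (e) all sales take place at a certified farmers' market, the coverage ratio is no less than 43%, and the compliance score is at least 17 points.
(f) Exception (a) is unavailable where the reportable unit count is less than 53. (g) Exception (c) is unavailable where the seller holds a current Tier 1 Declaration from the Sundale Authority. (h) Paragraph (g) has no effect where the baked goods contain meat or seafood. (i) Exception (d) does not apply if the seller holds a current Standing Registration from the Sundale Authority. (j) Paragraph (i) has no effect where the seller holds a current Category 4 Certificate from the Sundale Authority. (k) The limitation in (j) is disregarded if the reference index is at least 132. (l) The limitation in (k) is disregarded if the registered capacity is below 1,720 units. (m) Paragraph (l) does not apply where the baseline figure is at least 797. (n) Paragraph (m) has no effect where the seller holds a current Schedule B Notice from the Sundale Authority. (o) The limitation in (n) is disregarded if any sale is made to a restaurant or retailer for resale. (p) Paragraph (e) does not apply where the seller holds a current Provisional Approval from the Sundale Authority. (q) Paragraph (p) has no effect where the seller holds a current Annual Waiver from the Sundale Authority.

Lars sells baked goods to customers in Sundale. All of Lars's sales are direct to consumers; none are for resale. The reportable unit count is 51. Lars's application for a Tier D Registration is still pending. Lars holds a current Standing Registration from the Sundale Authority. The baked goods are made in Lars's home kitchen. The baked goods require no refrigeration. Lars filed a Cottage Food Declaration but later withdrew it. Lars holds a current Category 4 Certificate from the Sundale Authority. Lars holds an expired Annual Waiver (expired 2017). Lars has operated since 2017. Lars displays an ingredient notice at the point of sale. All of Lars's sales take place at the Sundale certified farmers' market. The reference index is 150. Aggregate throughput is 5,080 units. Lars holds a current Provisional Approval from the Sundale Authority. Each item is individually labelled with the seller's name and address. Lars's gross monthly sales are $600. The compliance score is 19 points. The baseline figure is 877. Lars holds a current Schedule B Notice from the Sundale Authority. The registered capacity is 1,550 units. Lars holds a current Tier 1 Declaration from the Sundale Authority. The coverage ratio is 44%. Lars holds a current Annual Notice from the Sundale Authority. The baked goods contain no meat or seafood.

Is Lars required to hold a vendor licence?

Exception (a) requires that the seller holds a current Tier D Registration from the Sundale Authority; but the Tier D Registration is not current, so (a) is unavailable.
Exception (b) fails — the Cottage Food Declaration was withdrawn.
Exception (c): a current Annual Notice is held; items are individually labelled — every condition holds. But: (g) is triggered — a current Tier 1 Declaration is held. (h) is not triggered (the baked goods contain no meat or seafood), so (g) stands. Exception (c) does not apply.
Exception (d) is satisfied on its face — the baked goods are shelf-stable; aggregate throughput is 5,080 units, below the 5,110 units limit; an ingredient notice is displayed. As to paragraphs (i)–(o): (i) would limit (d) — a current Standing Registration is held — but (j) sets (i) aside: (j) operates against (i): a current Category 4 Certificate is held. (k) operates (the reference index is 150, meeting the 132 threshold), but is set aside by (l): (l) operates — the registered capacity is 1,550 units, below the 1,720 units limit. (m) would limit (l) — the baseline figure is 877, meeting the 797 threshold — but (n) sets (m) aside: (n) applies — a current Schedule B Notice is held. (o), which would lift (n), does not operate here — no sales are for resale. (d) remains available.
Exception (e) is satisfied on its face — all sales are at a certified farmers' market; the coverage ratio is 44%, meeting the 43% threshold; the compliance score is 19 points, meeting the 17 points threshold. Turning to paragraphs (p)–(q): (p) operates against (e): a current Provisional Approval is held. (q) is inapplicable (no current Annual Waiver is held), so (p) stands. Exception (e) does not apply.

No — exception (d) applies; Lars is not required to hold a vendor licence.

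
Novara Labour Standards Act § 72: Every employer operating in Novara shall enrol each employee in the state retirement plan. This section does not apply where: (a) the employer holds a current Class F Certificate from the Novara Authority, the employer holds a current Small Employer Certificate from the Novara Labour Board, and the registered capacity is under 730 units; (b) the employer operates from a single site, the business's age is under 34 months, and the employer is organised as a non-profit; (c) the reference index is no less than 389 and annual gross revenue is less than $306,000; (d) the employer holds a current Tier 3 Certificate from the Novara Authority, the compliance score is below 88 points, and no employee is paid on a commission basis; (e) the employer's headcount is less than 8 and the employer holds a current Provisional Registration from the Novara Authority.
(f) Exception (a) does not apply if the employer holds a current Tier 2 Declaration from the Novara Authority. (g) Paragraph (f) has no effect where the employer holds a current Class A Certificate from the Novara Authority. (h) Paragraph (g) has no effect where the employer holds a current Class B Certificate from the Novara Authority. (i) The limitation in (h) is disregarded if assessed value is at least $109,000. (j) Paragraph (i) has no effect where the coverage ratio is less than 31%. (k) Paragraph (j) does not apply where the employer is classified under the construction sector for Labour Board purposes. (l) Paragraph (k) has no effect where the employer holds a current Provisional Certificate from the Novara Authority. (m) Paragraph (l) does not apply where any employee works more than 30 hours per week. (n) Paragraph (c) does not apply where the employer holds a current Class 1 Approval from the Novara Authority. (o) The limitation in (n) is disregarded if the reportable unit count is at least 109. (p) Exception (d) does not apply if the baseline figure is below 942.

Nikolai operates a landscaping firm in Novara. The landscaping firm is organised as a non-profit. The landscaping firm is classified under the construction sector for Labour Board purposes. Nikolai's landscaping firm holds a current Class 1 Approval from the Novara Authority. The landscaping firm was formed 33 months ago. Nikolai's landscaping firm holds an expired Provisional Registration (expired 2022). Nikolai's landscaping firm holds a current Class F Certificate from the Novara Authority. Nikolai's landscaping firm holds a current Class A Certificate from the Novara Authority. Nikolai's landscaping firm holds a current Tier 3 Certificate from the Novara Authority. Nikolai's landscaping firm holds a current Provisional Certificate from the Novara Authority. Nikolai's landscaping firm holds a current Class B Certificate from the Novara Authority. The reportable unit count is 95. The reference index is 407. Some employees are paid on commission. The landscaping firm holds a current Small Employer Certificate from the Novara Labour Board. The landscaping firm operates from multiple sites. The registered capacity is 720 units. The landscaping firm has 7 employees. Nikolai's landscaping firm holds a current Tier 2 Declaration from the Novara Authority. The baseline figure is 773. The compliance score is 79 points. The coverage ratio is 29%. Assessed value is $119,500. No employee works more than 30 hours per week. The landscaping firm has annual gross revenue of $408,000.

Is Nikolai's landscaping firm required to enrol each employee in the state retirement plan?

Yes — Nikolai's landscaping firm must enrol each employee in the state retirement plan.

All of (a)'s requirements are met (a current Class F Certificate is held; a current Small Employer Certificate is held; the registered capacity is 720 units, under the 730 units limit). Turning to paragraphs (f)–(m): (f) operates against (a): a current Tier 2 Declaration is held. (g) would limit (f) — a current Class A Certificate is held — but (h) sets (g) aside: (h) is triggered — a current Class B Certificate is held. (i) would limit (h) — assessed value is $119,500, meeting the $109,000 threshold — but (j) sets (i) aside: (j) applies — the coverage ratio is 29%, less than the 31% limit. (k) applies (the landscaping firm is classified under the construction sector), but is overridden by (l): (l) applies — a current Provisional Certificate is held. (m) is inapplicable (no employee exceeds 30 hours/week), so (l) stands. (a) is therefore removed.
Exception (b) requires that the employer operates from a single site; but the employer operates from multiple sites, so (b) is unavailable.
Exception (c) fails — annual gross revenue is $408,000, not less than $306,000.
Exception (d) requires that no employee is paid on a commission basis; but some employees are paid on commission, so (d) is unavailable.
Exception (e) fails — the Provisional Registration is not current.
No exception is made out. Nikolai's landscaping firm falls within the general rule.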